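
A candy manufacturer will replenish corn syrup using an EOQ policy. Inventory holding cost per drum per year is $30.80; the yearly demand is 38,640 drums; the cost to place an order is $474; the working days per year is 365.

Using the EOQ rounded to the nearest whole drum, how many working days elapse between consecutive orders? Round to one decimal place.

10.3 days

Optimal lot size Q* = (2 × 38,640 × $474 / $30.8)^½ ≈ 1,090.55 → Q = 1,091 drums
Days between orders = 365 / (D/Q) = 365 / 35.417 ≈ 10.306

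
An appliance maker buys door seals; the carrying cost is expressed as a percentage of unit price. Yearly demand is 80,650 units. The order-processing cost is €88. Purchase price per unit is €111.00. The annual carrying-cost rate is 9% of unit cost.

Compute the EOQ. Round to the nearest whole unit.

H = i·C = 0.09 × €111 = €9.9900 per unit-year
2DS/H = 2·80,650·88/9.99 = 1,420,860.86
EOQ = √1,420,860.86 ≈ 1,192.00

1,192 units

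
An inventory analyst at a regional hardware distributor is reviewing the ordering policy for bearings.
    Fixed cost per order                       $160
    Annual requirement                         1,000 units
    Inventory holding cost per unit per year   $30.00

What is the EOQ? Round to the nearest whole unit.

103 units

Optimal lot size Q* = (2 × 1,000 × $160 / $30)^½ ≈ 103.28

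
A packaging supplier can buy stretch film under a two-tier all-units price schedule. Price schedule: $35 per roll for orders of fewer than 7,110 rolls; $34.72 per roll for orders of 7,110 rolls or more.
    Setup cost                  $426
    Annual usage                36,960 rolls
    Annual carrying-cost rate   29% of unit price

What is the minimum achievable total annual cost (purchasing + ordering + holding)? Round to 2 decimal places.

H₁ = 29%×$35 = $10.1500;  H₂ = 29%×$34.72 = $10.0688
EOQ₁ = √(2×36,960×426/10.1500) = 1,761.38  (< 7,110, feasible at tier 1)
EOQ₂ = √(2×36,960×426/10.0688) = 1,768.47  (< 7,110 → use Q = 7,110 at tier-2 price)
TC(tier 1 (EOQ₁), Q≈1,761.4) = $1,311,477.99
TC(tier 2, Q≈7,110.0) = $1,321,260.27
Minimum at tier 1 (EOQ₁): $1,311,477.99

$1,311,477.99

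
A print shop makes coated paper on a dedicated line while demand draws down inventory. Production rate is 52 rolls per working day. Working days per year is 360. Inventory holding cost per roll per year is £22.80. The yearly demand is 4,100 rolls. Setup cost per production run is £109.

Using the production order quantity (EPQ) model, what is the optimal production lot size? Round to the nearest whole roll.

Daily demand d = 4,100/360 = 11.389; p = 52; 1 − d/p = 0.78098
EPQ = √(2DS / (H(1 − d/p)))
    = √(2 × 4,100 × 109 / (22.8 × 0.78098)) ≈ 224.04

224 rolls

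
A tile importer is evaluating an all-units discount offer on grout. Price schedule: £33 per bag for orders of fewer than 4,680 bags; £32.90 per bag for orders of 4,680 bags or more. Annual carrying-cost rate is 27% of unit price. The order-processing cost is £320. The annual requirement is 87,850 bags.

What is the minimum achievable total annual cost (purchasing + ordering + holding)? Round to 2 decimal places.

£2,917,058.06

H₁ = 27%×£33 = £8.9100;  H₂ = 27%×£32.90 = £8.8830
EOQ₁ = √(2×87,850×320/8.9100) = 2,512.01  (< 4,680, feasible at tier 1)
EOQ₂ = √(2×87,850×320/8.8830) = 2,515.83  (< 4,680 → use Q = 4,680 at tier-2 price)
TC(tier 1 (EOQ₁), Q≈2,512.0) = £2,921,432.04
TC(tier 2, Q≈4,680.0) = £2,917,058.06
Minimum at tier 2: £2,917,058.06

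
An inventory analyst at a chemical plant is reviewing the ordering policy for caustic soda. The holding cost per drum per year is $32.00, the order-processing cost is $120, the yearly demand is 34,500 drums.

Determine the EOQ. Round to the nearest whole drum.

Optimal lot size Q* = (2 × 34,500 × $120 / $32)^½ ≈ 508.67

509 drums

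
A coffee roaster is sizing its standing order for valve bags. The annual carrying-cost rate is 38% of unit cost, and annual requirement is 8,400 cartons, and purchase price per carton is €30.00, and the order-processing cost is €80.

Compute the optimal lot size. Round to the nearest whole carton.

343 cartons

Carrying cost H = €30 × 38% = €11.4000/carton/yr
EOQ = √(2DS/H) = √(2 × 8,400 × 80 / 11.4)
    = √(117,894.74) ≈ 343.36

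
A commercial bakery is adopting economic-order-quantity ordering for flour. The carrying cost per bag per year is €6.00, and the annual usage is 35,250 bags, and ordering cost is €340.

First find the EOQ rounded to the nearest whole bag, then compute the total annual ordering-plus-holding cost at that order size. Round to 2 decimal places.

Q* = √(2·D·S / H) = √(2·35,250·340 / 6) = √3,995,000.0 ≈ 1,998.75 → Q = 1,999 bags
Annual ordering cost = (D/Q)·S = (35,250/1,999) × 340 = €5,995.50
Annual holding cost  = (Q/2)·H = (1,999/2) × 6 = €5,997.00
Total = €5,995.50 + €5,997.00 = €11,992.50

€11,992.50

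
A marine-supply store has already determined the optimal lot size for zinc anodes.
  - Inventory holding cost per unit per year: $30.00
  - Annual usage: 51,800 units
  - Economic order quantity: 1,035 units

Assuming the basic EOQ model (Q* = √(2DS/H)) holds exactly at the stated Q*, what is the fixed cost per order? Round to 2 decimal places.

Since Q* = (2DS/H)^½, squaring gives Q*²·H = 2DS.
S = Q²H / (2D) = 1,035² × 30 / (2 × 51,800) = 310.2003

$310.20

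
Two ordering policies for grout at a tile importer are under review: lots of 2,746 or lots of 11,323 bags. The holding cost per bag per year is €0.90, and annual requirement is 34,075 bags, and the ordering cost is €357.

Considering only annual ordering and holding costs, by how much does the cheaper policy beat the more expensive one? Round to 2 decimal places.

€503.99

Annual cost at Q: ordering D·S/Q plus holding Q·H/2.
TC(2,746) = (34,075/2,746)×357 + (2,746/2)×0.9 = €5,665.70
TC(11,323) = (34,075/11,323)×357 + (11,323/2)×0.9 = €6,169.69
Cheaper: Q = 2,746.  Difference = €503.99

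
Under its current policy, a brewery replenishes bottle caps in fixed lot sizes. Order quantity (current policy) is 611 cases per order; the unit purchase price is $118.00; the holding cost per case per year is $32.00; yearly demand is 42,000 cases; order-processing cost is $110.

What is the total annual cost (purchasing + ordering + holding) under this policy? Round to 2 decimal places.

Orders/yr = 42,000/611 = 68.740; ordering cost = 68.740 × $110 = $7,561.37
Average inventory = 611/2 = 305.5; holding cost = 305.5 × $32 = $9,776.00
Purchase cost = D·C = 42,000 × 118 = $4,956,000.00
Total = $7,561.37 + $9,776.00 + $4,956,000.00 = $4,973,337.37

$4,973,337.37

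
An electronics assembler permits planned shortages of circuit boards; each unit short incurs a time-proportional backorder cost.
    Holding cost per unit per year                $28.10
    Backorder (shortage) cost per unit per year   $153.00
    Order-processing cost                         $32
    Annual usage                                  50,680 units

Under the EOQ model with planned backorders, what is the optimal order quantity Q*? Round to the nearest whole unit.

Basic EOQ = √(2·50,680·32/28.1) = 339.747
Backorder adjustment √((H+b)/b) = √((28.1+153)/153) = 1.0880
Q* = 339.747 × 1.0880 ≈ 369.63

370 units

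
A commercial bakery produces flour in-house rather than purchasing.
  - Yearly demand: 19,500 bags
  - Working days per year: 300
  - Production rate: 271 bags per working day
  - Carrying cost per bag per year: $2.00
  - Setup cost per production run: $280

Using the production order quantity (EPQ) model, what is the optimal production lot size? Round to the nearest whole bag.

d = 19,500/300 = 65.0000 bags/day;  effective holding cost H(1 − d/p) = 2·(1 − 65.0000/271) = 1.52030
Q* = √(2DS / H_eff) = √(2·19,500·280 / 1.52030) ≈ 2,680.08

2,680 bags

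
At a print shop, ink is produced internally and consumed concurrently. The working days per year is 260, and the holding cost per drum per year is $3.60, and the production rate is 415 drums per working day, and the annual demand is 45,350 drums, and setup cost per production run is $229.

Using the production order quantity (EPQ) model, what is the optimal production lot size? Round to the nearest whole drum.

Daily demand d = 45,350/260 = 174.423; p = 415; 1 − d/p = 0.57970
EPQ = √(2DS / (H(1 − d/p)))
    = √(2 × 45,350 × 229 / (3.6 × 0.57970)) ≈ 3,154.77

3,155 drums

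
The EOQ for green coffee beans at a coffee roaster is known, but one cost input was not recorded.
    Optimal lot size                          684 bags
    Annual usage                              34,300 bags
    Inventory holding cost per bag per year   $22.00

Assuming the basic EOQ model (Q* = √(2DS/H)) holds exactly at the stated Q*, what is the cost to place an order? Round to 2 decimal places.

From Q* = √(2DS/H) ⇒ Q*² = 2DS/H.
S = Q²H / (2D) = 684² × 22 / (2 × 34,300) = 150.0413

$150.04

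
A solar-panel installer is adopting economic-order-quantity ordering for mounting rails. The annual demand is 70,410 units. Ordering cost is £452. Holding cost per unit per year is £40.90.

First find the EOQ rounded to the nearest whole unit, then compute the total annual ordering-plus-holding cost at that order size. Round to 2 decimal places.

EOQ = √(2DS/H) = √(2 × 70,410 × 452 / 40.9)
    = √(1,556,250.37) ≈ 1,247.50 → Q = 1,247 units
Ordering: D/Q × S = 70,410/1,247 × £452 = £25,521.51
Holding:  Q/2 × H = 1,247/2 × £40.9 = £25,501.15
Total = £25,521.51 + £25,501.15 = £51,022.66

£51,022.66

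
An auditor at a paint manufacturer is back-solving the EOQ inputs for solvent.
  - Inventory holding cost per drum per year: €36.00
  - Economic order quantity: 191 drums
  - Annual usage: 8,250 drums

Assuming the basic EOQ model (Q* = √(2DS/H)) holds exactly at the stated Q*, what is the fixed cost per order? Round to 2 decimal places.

€79.59

EOQ relation: Q² = 2DS/H, so rearrange for the unknown.
S = Q²H / (2D) = 191² × 36 / (2 × 8,250) = 79.5949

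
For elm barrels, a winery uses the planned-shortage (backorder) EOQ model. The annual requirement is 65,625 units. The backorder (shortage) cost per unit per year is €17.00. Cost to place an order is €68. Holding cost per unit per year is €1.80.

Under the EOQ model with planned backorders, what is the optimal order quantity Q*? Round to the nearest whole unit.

2,342 units

Q* = √(2DS/H) · √((H + b)/b)
   = √(2 × 65,625 × 68 / 1.8) · √((1.8 + 17) / 17)
   = 2,226.732 × 1.0516 ≈ 2,341.65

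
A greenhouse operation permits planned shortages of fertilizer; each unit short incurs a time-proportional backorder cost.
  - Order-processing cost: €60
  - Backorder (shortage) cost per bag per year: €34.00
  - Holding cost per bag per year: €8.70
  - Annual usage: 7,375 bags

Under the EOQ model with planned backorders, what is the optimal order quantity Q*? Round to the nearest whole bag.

Basic EOQ = √(2·7,375·60/8.7) = 318.942
Backorder adjustment √((H+b)/b) = √((8.7+34)/34) = 1.1207
Q* = 318.942 × 1.1207 ≈ 357.43

357 bags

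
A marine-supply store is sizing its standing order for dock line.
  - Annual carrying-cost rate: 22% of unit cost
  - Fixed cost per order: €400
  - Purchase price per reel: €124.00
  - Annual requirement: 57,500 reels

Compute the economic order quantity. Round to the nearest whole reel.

1,299 reels

Carrying cost H = €124 × 22% = €27.2800/reel/yr
2DS/H = 2·57,500·400/27.28 = 1,686,217.01
EOQ = √1,686,217.01 ≈ 1,298.54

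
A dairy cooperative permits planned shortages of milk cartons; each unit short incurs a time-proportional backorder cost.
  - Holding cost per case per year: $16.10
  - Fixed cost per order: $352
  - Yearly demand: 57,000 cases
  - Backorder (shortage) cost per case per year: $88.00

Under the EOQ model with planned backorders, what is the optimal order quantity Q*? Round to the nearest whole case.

Basic EOQ = √(2·57,000·352/16.1) = 1,578.741
Backorder adjustment √((H+b)/b) = √((16.1+88)/88) = 1.0876
Q* = 1,578.741 × 1.0876 ≈ 1,717.10

1,717 cases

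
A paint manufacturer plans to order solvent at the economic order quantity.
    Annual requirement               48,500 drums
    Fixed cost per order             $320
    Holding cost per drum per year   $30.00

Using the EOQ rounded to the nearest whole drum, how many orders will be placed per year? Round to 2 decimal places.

Q* = √(2·D·S / H) = √(2·48,500·320 / 30) = √1,034,666.7 ≈ 1,017.19 → Q = 1,017
N = D/Q = 48,500/1,017 ≈ 47.689 orders/yr

47.69 orders per year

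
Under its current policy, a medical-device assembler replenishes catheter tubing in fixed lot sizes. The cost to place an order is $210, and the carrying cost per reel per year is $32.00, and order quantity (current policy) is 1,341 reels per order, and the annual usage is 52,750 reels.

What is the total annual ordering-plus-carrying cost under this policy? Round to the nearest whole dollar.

Annual ordering cost = (D/Q)·S = (52,750/1,341) × 210 = $8,260.63
Annual holding cost  = (Q/2)·H = (1,341/2) × 32 = $21,456.00
Total = $8,260.63 + $21,456.00 = $29,716.63

$29,717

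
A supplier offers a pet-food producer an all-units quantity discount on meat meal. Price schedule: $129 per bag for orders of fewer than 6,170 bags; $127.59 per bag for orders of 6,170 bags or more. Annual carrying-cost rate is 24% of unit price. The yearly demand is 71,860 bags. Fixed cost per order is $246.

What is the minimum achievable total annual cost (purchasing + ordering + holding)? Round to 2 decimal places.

$9,265,950.12

H₁ = 24%×$129 = $30.9600;  H₂ = 24%×$127.59 = $30.6216
EOQ₁ = √(2×71,860×246/30.9600) = 1,068.63  (< 6,170, feasible at tier 1)
EOQ₂ = √(2×71,860×246/30.6216) = 1,074.51  (< 6,170 → use Q = 6,170 at tier-2 price)
TC(tier 1 (EOQ₁), Q≈1,068.6) = $9,303,024.66
TC(tier 2, Q≈6,170.0) = $9,265,950.12
Minimum at tier 2: $9,265,950.12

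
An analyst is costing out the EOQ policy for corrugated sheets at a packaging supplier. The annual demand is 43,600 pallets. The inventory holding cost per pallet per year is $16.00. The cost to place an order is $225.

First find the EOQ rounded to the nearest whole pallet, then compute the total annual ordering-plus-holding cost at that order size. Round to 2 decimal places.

$17,717.79

EOQ = √(2DS/H) = √(2 × 43,600 × 225 / 16)
    = √(1,226,250.00) ≈ 1,107.36 → Q = 1,107 pallets
Ordering: D/Q × S = 43,600/1,107 × $225 = $8,861.79
Holding:  Q/2 × H = 1,107/2 × $16 = $8,856.00
Total = $8,861.79 + $8,856.00 = $17,717.79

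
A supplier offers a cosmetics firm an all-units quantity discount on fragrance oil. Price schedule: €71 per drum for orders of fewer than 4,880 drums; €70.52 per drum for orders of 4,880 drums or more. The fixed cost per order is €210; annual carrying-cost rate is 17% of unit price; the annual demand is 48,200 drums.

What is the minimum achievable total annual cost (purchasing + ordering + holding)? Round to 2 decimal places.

H₁ = 17%×€71 = €12.0700;  H₂ = 17%×€70.52 = €11.9884
EOQ₁ = √(2×48,200×210/12.0700) = 1,295.07  (< 4,880, feasible at tier 1)
EOQ₂ = √(2×48,200×210/11.9884) = 1,299.47  (< 4,880 → use Q = 4,880 at tier-2 price)
TC(tier 1 (EOQ₁), Q≈1,295.1) = €3,437,831.54
TC(tier 2, Q≈4,880.0) = €3,430,389.88
Minimum at tier 2: €3,430,389.88

€3,430,389.88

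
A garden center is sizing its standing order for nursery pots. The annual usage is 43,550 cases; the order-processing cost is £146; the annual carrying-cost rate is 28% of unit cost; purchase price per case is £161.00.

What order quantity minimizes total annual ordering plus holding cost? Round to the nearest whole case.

Holding cost per case per year: H = 28% × £161 = £45.0800
2DS/H = 2·43,550·146/45.08 = 282,089.62
EOQ = √282,089.62 ≈ 531.12

531 cases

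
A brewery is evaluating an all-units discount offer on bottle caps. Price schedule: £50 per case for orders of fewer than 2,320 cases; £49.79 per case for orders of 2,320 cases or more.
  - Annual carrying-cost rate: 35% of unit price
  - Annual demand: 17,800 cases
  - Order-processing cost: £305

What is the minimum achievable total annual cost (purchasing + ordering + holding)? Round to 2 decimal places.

H₁ = 35%×£50 = £17.5000;  H₂ = 35%×£49.79 = £17.4265
EOQ₁ = √(2×17,800×305/17.5000) = 787.69  (< 2,320, feasible at tier 1)
EOQ₂ = √(2×17,800×305/17.4265) = 789.35  (< 2,320 → use Q = 2,320 at tier-2 price)
TC(tier 1 (EOQ₁), Q≈787.7) = £903,784.59
TC(tier 2, Q≈2,320.0) = £908,816.83
Minimum at tier 1 (EOQ₁): £903,784.59

£903,784.59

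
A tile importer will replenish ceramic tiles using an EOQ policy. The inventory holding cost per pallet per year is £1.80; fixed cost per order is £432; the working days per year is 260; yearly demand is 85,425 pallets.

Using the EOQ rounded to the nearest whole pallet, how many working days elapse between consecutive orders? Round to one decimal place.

2DS/H = 2·85,425·432/1.8 = 41,004,000.00
EOQ = √41,004,000.00 ≈ 6,403.44 → Q = 6,403 pallets
Cycle time = (working days × Q)/D = (260 × 6,403) / 85,425 = 19.488 days

19.5 days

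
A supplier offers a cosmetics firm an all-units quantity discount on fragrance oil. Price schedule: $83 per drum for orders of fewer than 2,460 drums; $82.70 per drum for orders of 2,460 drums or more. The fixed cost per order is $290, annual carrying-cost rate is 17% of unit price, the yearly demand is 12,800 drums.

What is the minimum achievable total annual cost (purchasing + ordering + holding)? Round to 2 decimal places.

H₁ = 17%×$83 = $14.1100;  H₂ = 17%×$82.70 = $14.0590
EOQ₁ = √(2×12,800×290/14.1100) = 725.36  (< 2,460, feasible at tier 1)
EOQ₂ = √(2×12,800×290/14.0590) = 726.68  (< 2,460 → use Q = 2,460 at tier-2 price)
TC(tier 1 (EOQ₁), Q≈725.4) = $1,072,634.87
TC(tier 2, Q≈2,460.0) = $1,077,361.51
Minimum at tier 1 (EOQ₁): $1,072,634.87

$1,072,634.87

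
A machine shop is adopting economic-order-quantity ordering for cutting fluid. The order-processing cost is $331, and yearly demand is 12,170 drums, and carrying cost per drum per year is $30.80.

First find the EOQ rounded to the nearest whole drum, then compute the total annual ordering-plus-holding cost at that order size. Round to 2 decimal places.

$15,752.51

2DS/H = 2·12,170·331/30.8 = 261,575.97
EOQ = √261,575.97 ≈ 511.44 → Q = 511 drums
Ordering: D/Q × S = 12,170/511 × $331 = $7,883.11
Holding:  Q/2 × H = 511/2 × $30.8 = $7,869.40
Total = $7,883.11 + $7,869.40 = $15,752.51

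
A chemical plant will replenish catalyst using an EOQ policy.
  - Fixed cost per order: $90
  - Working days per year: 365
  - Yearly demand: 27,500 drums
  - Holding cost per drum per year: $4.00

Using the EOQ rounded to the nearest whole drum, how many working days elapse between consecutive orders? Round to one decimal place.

EOQ = √(2DS/H) = √(2 × 27,500 × 90 / 4)
    = √(1,237,500.00) ≈ 1,112.43 → Q = 1,112 drums
Days between orders = 365 / (D/Q) = 365 / 24.730 ≈ 14.759

14.8 days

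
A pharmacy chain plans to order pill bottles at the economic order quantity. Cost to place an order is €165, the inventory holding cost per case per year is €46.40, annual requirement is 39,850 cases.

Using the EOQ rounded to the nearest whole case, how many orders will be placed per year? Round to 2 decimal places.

74.91 orders per year

2DS/H = 2·39,850·165/46.4 = 283,415.95
EOQ = √283,415.95 ≈ 532.37 → Q = 532
N = D/Q = 39,850/532 ≈ 74.906 orders/yr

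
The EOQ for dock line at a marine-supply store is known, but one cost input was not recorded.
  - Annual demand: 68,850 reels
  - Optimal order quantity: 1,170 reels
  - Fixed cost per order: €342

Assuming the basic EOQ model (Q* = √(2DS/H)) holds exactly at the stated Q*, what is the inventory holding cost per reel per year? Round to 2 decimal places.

From Q* = √(2DS/H) ⇒ Q*² = 2DS/H.
H = 2DS / Q² = 2 × 68,850 × 342 / 1,170² = 34.4024

€34.40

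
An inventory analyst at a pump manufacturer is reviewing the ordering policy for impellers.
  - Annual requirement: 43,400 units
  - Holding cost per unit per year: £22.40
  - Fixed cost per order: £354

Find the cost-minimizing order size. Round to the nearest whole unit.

Q* = √(2·D·S / H) = √(2·43,400·354 / 22.4) = √1,371,750.0 ≈ 1,171.22

1,171 units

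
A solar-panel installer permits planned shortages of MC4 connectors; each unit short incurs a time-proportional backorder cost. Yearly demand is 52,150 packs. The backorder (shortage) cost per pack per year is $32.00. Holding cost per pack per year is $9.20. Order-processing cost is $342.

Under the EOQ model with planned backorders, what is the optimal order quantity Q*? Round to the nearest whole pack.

2,234 packs

Basic EOQ = √(2·52,150·342/9.2) = 1,969.071
Backorder adjustment √((H+b)/b) = √((9.2+32)/32) = 1.1347
Q* = 1,969.071 × 1.1347 ≈ 2,234.27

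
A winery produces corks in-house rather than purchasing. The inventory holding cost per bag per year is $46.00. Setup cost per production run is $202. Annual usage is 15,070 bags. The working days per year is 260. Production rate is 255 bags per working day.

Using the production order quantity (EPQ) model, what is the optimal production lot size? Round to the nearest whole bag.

414 bags

d = 15,070/260 = 57.9615 bags/day;  effective holding cost H(1 − d/p) = 46·(1 − 57.9615/255) = 35.54419
Q* = √(2DS / H_eff) = √(2·15,070·202 / 35.54419) ≈ 413.87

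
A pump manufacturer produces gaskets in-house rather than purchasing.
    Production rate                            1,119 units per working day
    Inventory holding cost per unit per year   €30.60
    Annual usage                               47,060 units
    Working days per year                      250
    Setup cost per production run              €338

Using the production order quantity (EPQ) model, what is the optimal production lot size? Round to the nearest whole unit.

1,118 units

Daily demand d = 47,060/250 = 188.240; p = 1119; 1 − d/p = 0.83178
EPQ = √(2DS / (H(1 − d/p)))
    = √(2 × 47,060 × 338 / (30.6 × 0.83178)) ≈ 1,117.98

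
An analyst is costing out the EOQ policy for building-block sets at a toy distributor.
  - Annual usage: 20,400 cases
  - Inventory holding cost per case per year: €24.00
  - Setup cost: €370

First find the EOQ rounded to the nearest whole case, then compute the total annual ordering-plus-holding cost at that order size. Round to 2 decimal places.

2DS/H = 2·20,400·370/24 = 629,000.00
EOQ = √629,000.00 ≈ 793.10 → Q = 793 cases
Ordering: D/Q × S = 20,400/793 × €370 = €9,518.28
Holding:  Q/2 × H = 793/2 × €24 = €9,516.00
Total = €9,518.28 + €9,516.00 = €19,034.28

€19,034.28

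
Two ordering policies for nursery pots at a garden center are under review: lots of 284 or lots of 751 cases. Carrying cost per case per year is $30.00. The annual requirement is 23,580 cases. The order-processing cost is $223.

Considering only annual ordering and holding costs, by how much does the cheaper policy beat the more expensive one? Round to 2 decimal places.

Annual cost at Q: ordering D·S/Q plus holding Q·H/2.
TC(284) = (23,580/284)×223 + (284/2)×30 = $22,775.28
TC(751) = (23,580/751)×223 + (751/2)×30 = $18,266.78
Lots of 751 are cheaper by $4,508.50.

$4,508.50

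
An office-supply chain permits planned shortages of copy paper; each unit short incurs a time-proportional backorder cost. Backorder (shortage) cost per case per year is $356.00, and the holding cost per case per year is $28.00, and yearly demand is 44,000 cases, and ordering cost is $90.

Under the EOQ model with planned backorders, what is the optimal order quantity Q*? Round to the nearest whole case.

552 cases

Basic EOQ = √(2·44,000·90/28) = 531.843
Backorder adjustment √((H+b)/b) = √((28+356)/356) = 1.0386
Q* = 531.843 × 1.0386 ≈ 552.36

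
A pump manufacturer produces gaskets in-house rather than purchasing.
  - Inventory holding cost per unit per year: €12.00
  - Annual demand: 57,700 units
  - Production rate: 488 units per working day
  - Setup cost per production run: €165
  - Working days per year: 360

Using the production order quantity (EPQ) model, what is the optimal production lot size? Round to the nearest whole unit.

1,537 units

d = 57,700/360 = 160.2778 units/day;  effective holding cost H(1 − d/p) = 12·(1 − 160.2778/488) = 8.05874
Q* = √(2DS / H_eff) = √(2·57,700·165 / 8.05874) ≈ 1,537.13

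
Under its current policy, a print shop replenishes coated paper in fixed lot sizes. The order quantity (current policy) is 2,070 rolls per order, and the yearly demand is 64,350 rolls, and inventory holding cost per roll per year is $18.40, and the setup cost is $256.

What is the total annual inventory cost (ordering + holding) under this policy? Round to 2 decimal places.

$27,002.26

Annual ordering cost = (D/Q)·S = (64,350/2,070) × 256 = $7,958.26
Annual holding cost  = (Q/2)·H = (2,070/2) × 18.4 = $19,044.00
Total = $7,958.26 + $19,044.00 = $27,002.26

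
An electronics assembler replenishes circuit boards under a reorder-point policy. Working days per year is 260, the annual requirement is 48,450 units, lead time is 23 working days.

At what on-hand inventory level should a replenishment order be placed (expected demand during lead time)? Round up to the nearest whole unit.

4,286 units

Daily demand d = 48,450 / 260 = 186.346 units/day
Demand during lead time = 186.346 × 23 = 4,285.96
Reorder point = 4,285.96 → round up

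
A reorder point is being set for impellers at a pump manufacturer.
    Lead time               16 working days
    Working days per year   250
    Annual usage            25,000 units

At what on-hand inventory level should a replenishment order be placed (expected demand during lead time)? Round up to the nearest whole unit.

Daily demand d = 25,000 / 250 = 100.000 units/day
Demand during lead time = 100.000 × 16 = 1,600.00
Reorder point = 1,600.00 → round up

1,600 units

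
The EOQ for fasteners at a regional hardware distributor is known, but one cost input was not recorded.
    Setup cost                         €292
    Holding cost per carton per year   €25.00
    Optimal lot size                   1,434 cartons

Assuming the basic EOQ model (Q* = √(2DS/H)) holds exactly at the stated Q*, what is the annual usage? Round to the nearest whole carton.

EOQ relation: Q² = 2DS/H, so rearrange for the unknown.
D = Q²H / (2S) = 1,434² × 25 / (2 × 292) = 88,028.94

88,029 cartons per year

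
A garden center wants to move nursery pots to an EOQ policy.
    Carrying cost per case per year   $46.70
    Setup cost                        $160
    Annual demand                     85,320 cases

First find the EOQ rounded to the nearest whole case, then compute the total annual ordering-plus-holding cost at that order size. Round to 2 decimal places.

2DS/H = 2·85,320·160/46.7 = 584,633.83
EOQ = √584,633.83 ≈ 764.61 → Q = 765 cases
Orders/yr = 85,320/765 = 111.529; ordering cost = 111.529 × $160 = $17,844.71
Average inventory = 765/2 = 382.5; holding cost = 382.5 × $46.7 = $17,862.75
Total = $17,844.71 + $17,862.75 = $35,707.46

$35,707.46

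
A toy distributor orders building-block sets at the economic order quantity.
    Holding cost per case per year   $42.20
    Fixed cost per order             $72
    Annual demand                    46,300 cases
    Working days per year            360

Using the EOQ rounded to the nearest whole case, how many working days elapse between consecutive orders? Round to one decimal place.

Optimal lot size Q* = (2 × 46,300 × $72 / $42.2)^½ ≈ 397.48 → Q = 397 cases
Cycle time = (working days × Q)/D = (360 × 397) / 46,300 = 3.087 days

3.1 days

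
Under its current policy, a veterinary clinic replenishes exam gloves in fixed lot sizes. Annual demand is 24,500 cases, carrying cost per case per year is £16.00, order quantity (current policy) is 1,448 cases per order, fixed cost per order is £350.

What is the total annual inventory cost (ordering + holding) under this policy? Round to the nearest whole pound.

Annual ordering cost = (D/Q)·S = (24,500/1,448) × 350 = £5,921.96
Annual holding cost  = (Q/2)·H = (1,448/2) × 16 = £11,584.00
Total = £5,921.96 + £11,584.00 = £17,505.96

£17,506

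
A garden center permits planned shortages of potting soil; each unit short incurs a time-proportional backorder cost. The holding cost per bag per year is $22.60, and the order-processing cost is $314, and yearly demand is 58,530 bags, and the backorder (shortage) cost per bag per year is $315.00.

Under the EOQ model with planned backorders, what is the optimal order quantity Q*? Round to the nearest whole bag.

1,320 bags

Q* = √(2DS/H) · √((H + b)/b)
   = √(2 × 58,530 × 314 / 22.6) · √((22.6 + 315) / 315)
   = 1,275.307 × 1.0353 ≈ 1,320.26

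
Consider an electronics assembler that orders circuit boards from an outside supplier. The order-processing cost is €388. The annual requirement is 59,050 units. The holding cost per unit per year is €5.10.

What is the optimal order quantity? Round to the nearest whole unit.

Optimal lot size Q* = (2 × 59,050 × €388 / €5.1)^½ ≈ 2,997.48

2,997 units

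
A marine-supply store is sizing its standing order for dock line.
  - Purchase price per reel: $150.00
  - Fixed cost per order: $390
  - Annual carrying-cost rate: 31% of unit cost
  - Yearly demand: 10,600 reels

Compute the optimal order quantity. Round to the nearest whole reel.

422 reels

H = i·C = 0.31 × $150 = $46.5000 per reel-year
2DS/H = 2·10,600·390/46.5 = 177,806.45
EOQ = √177,806.45 ≈ 421.67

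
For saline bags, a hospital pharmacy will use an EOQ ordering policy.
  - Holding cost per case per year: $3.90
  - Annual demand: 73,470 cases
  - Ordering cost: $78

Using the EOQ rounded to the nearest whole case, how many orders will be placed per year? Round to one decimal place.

Q* = √(2·D·S / H) = √(2·73,470·78 / 3.9) = √2,938,800.0 ≈ 1,714.29 → Q = 1,714
Orders per year = D/Q = 73,470 / 1,714 = 42.865

42.9 orders per year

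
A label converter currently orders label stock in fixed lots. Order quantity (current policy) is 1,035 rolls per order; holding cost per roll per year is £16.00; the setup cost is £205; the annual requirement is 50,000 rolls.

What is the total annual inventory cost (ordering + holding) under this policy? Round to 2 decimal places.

Annual ordering cost = (D/Q)·S = (50,000/1,035) × 205 = £9,903.38
Annual holding cost  = (Q/2)·H = (1,035/2) × 16 = £8,280.00
Total = £9,903.38 + £8,280.00 = £18,183.38

£18,183.38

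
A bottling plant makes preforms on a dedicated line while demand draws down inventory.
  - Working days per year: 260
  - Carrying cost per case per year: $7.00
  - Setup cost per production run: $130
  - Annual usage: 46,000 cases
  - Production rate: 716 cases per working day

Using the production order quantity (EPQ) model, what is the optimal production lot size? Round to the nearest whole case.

1,506 cases

d = 46,000/260 = 176.9231 cases/day;  effective holding cost H(1 − d/p) = 7·(1 − 176.9231/716) = 5.27031
Q* = √(2DS / H_eff) = √(2·46,000·130 / 5.27031) ≈ 1,506.43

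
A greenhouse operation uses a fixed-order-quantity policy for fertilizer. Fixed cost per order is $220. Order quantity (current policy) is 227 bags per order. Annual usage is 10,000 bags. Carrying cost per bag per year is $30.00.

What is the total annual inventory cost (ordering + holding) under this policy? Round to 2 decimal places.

$13,096.63

Annual ordering cost = (D/Q)·S = (10,000/227) × 220 = $9,691.63
Annual holding cost  = (Q/2)·H = (227/2) × 30 = $3,405.00
Total = $9,691.63 + $3,405.00 = $13,096.63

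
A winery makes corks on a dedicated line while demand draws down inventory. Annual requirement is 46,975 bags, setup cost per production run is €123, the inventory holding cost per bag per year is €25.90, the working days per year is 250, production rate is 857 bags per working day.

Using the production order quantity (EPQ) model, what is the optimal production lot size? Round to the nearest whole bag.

d = 46,975/250 = 187.9000 bags/day;  effective holding cost H(1 − d/p) = 25.9·(1 − 187.9000/857) = 20.22134
Q* = √(2DS / H_eff) = √(2·46,975·123 / 20.22134) ≈ 755.96

756 bags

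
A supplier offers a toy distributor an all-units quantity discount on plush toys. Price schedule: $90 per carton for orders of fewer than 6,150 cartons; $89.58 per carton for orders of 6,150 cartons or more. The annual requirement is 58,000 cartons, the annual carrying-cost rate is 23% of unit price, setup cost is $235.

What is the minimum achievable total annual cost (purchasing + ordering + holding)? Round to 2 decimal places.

$5,243,754.62

H₁ = 23%×$90 = $20.7000;  H₂ = 23%×$89.58 = $20.6034
EOQ₁ = √(2×58,000×235/20.7000) = 1,147.57  (< 6,150, feasible at tier 1)
EOQ₂ = √(2×58,000×235/20.6034) = 1,150.25  (< 6,150 → use Q = 6,150 at tier-2 price)
TC(tier 1 (EOQ₁), Q≈1,147.6) = $5,243,754.62
TC(tier 2, Q≈6,150.0) = $5,261,211.72
Minimum at tier 1 (EOQ₁): $5,243,754.62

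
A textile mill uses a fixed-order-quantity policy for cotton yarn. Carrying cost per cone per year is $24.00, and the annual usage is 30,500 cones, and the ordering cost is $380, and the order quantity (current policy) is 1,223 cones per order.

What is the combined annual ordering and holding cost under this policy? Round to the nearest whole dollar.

$24,153

Orders/yr = 30,500/1,223 = 24.939; ordering cost = 24.939 × $380 = $9,476.70
Average inventory = 1,223/2 = 611.5; holding cost = 611.5 × $24 = $14,676.00
Total = $9,476.70 + $14,676.00 = $24,152.70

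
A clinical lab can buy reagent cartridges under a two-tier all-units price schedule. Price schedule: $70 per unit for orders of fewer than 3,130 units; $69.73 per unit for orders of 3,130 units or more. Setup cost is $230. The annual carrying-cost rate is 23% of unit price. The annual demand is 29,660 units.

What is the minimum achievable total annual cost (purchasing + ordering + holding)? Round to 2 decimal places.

H₁ = 23%×$70 = $16.1000;  H₂ = 23%×$69.73 = $16.0379
EOQ₁ = √(2×29,660×230/16.1000) = 920.56  (< 3,130, feasible at tier 1)
EOQ₂ = √(2×29,660×230/16.0379) = 922.34  (< 3,130 → use Q = 3,130 at tier-2 price)
TC(tier 1 (EOQ₁), Q≈920.6) = $2,091,021.00
TC(tier 2, Q≈3,130.0) = $2,095,470.60
Minimum at tier 1 (EOQ₁): $2,091,021.00

$2,091,021.00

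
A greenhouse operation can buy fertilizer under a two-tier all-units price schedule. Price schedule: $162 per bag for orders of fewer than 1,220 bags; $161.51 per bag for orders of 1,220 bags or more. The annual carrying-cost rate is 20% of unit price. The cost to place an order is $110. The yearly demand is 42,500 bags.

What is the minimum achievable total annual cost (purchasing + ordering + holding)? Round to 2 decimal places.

H₁ = 20%×$162 = $32.4000;  H₂ = 20%×$161.51 = $32.3020
EOQ₁ = √(2×42,500×110/32.4000) = 537.20  (< 1,220, feasible at tier 1)
EOQ₂ = √(2×42,500×110/32.3020) = 538.01  (< 1,220 → use Q = 1,220 at tier-2 price)
TC(tier 1 (EOQ₁), Q≈537.2) = $6,902,405.17
TC(tier 2, Q≈1,220.0) = $6,887,711.19
Minimum at tier 2: $6,887,711.19

$6,887,711.19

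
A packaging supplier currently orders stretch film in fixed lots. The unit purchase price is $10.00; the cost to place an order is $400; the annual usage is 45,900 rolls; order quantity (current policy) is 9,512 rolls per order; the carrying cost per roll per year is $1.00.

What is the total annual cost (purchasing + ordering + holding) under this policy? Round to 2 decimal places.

$465,686.19

Orders/yr = 45,900/9,512 = 4.825; ordering cost = 4.825 × $400 = $1,930.19
Average inventory = 9,512/2 = 4756; holding cost = 4756 × $1 = $4,756.00
Purchase cost = D·C = 45,900 × 10 = $459,000.00
Total = $1,930.19 + $4,756.00 + $459,000.00 = $465,686.19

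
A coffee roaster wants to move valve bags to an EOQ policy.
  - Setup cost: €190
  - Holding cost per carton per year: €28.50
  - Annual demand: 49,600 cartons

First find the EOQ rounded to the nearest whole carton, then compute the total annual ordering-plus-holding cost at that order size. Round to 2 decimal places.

2DS/H = 2·49,600·190/28.5 = 661,333.33
EOQ = √661,333.33 ≈ 813.22 → Q = 813 cartons
Orders/yr = 49,600/813 = 61.009; ordering cost = 61.009 × €190 = €11,591.64
Average inventory = 813/2 = 406.5; holding cost = 406.5 × €28.5 = €11,585.25
Total = €11,591.64 + €11,585.25 = €23,176.89

€23,176.89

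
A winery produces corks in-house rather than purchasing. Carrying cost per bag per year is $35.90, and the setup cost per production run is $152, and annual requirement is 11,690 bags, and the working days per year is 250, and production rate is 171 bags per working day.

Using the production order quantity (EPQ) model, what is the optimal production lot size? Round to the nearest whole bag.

d = 11,690/250 = 46.7600 bags/day;  effective holding cost H(1 − d/p) = 35.9·(1 − 46.7600/171) = 26.08313
Q* = √(2DS / H_eff) = √(2·11,690·152 / 26.08313) ≈ 369.12

369 bags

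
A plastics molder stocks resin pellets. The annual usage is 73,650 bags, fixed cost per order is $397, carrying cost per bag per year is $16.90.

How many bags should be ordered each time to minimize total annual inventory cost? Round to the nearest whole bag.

1,860 bags

2DS/H = 2·73,650·397/16.9 = 3,460,242.60
EOQ = √3,460,242.60 ≈ 1,860.17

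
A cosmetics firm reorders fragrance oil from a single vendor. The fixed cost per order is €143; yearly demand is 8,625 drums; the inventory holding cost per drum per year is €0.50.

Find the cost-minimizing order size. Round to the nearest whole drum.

Optimal lot size Q* = (2 × 8,625 × €143 / €0.5)^½ ≈ 2,221.15

2,221 drums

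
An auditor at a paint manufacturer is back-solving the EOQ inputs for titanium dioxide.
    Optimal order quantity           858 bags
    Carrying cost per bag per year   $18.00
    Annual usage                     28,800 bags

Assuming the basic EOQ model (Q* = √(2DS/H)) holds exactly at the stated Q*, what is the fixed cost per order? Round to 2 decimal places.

$230.05

EOQ relation: Q² = 2DS/H, so rearrange for the unknown.
S = Q²H / (2D) = 858² × 18 / (2 × 28,800) = 230.0513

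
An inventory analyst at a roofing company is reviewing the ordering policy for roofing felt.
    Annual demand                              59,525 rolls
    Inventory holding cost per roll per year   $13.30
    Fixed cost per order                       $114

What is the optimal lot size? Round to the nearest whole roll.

EOQ = √(2DS/H) = √(2 × 59,525 × 114 / 13.3)
    = √(1,020,428.57) ≈ 1,010.16

1,010 rolls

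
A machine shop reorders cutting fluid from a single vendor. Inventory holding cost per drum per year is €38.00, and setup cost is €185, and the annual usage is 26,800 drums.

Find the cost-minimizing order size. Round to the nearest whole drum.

511 drums

Optimal lot size Q* = (2 × 26,800 × €185 / €38)^½ ≈ 510.83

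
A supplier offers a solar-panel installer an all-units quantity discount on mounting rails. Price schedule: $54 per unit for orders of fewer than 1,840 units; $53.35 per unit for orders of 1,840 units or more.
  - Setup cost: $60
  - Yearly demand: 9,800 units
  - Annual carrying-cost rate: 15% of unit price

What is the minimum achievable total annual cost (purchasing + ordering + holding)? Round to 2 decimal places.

H₁ = 15%×$54 = $8.1000;  H₂ = 15%×$53.35 = $8.0025
EOQ₁ = √(2×9,800×60/8.1000) = 381.03  (< 1,840, feasible at tier 1)
EOQ₂ = √(2×9,800×60/8.0025) = 383.35  (< 1,840 → use Q = 1,840 at tier-2 price)
TC(tier 1 (EOQ₁), Q≈381.0) = $532,286.36
TC(tier 2, Q≈1,840.0) = $530,511.87
Minimum at tier 2: $530,511.87

$530,511.87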